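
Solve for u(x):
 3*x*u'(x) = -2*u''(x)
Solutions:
 u(x) = C1 + C2*erf(sqrt(3)*x/2)


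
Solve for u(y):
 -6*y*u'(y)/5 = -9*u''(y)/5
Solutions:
 u(y) = C1 + C2*erfi(sqrt(3)*y/3)


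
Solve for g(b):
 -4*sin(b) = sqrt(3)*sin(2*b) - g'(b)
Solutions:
 g(b) = C1 + sqrt(3)*sin(b)^2 - 4*cos(b)


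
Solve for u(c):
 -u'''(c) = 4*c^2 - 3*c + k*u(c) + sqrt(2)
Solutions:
 u(c) = C1*exp(c*(-k)^(1/3)) + C2*exp(c*(-k)^(1/3)*(-1 + sqrt(3)*I)/2) + C3*exp(-c*(-k)^(1/3)*(1 + sqrt(3)*I)/2) - 4*c^2/k + 3*c/k - sqrt(2)/k


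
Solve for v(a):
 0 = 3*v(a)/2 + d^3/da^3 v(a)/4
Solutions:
 v(a) = C3*exp(-6^(1/3)*a) + (C1*sin(2^(1/3)*3^(5/6)*a/2) + C2*cos(2^(1/3)*3^(5/6)*a/2))*exp(6^(1/3)*a/2)


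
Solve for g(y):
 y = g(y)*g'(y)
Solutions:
 g(y) = -sqrt(C1 + y^2)
 g(y) = sqrt(C1 + y^2)


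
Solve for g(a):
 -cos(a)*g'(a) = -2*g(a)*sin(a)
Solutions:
 g(a) = C1/cos(a)^2


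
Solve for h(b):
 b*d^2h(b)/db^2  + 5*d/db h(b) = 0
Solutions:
 h(b) = C1 + C2/b^4


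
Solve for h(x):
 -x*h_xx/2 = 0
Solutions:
 h(x) = C1 + C2*x


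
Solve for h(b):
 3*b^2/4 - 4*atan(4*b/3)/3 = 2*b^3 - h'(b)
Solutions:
 h(b) = C1 + b^4/2 - b^3/4 + 4*b*atan(4*b/3)/3 - log(16*b^2 + 9)/2


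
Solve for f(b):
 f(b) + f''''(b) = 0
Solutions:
 f(b) = (C1*sin(sqrt(2)*b/2) + C2*cos(sqrt(2)*b/2))*exp(-sqrt(2)*b/2) + (C3*sin(sqrt(2)*b/2) + C4*cos(sqrt(2)*b/2))*exp(sqrt(2)*b/2)


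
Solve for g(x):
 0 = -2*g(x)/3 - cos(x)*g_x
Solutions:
 g(x) = C1*(sin(x) - 1)^(1/3)/(sin(x) + 1)^(1/3)


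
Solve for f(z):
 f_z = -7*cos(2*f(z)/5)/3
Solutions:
 7*z/3 - 5*log(sin(2*f(z)/5) - 1)/4 + 5*log(sin(2*f(z)/5) + 1)/4 = C1


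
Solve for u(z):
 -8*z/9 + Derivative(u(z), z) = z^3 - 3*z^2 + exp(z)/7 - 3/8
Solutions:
 u(z) = C1 + z^4/4 - z^3 + 4*z^2/9 - 3*z/8 + exp(z)/7


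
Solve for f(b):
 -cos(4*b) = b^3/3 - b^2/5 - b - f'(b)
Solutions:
 f(b) = C1 + b^4/12 - b^3/15 - b^2/2 + sin(4*b)/4


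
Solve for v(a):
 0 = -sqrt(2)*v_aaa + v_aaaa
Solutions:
 v(a) = C1 + C2*a + C3*a^2 + C4*exp(sqrt(2)*a)


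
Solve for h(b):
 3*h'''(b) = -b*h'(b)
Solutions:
 h(b) = C1 + Integral(C2*airyai(-3^(2/3)*b/3) + C3*airybi(-3^(2/3)*b/3), b)


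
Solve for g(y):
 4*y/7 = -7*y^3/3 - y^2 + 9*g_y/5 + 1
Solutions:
 g(y) = C1 + 35*y^4/108 + 5*y^3/27 + 10*y^2/63 - 5*y/9


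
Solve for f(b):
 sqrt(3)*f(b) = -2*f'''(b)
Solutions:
 f(b) = C3*exp(-2^(2/3)*3^(1/6)*b/2) + (C1*sin(6^(2/3)*b/4) + C2*cos(6^(2/3)*b/4))*exp(2^(2/3)*3^(1/6)*b/4)


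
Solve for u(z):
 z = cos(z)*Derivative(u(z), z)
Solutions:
 u(z) = C1 + Integral(z/cos(z), z)


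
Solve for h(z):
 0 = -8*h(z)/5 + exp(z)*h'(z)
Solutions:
 h(z) = C1*exp(-8*exp(-z)/5)


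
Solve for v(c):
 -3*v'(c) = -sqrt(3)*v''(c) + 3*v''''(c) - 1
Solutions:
 v(c) = C1 + C2*exp(2^(1/3)*c*(2*sqrt(3)/(sqrt(3)*sqrt(243 - 4*sqrt(3)) + 27)^(1/3) + 2^(1/3)*(sqrt(3)*sqrt(243 - 4*sqrt(3)) + 27)^(1/3))/12)*sin(2^(1/3)*c*(-2^(1/3)*sqrt(3)*(sqrt(3)*sqrt(243 - 4*sqrt(3)) + 27)^(1/3) + 6/(sqrt(3)*sqrt(243 - 4*sqrt(3)) + 27)^(1/3))/12) + C3*exp(2^(1/3)*c*(2*sqrt(3)/(sqrt(3)*sqrt(243 - 4*sqrt(3)) + 27)^(1/3) + 2^(1/3)*(sqrt(3)*sqrt(243 - 4*sqrt(3)) + 27)^(1/3))/12)*cos(2^(1/3)*c*(-2^(1/3)*sqrt(3)*(sqrt(3)*sqrt(243 - 4*sqrt(3)) + 27)^(1/3) + 6/(sqrt(3)*sqrt(243 - 4*sqrt(3)) + 27)^(1/3))/12) + C4*exp(-2^(1/3)*c*(2*sqrt(3)/(sqrt(3)*sqrt(243 - 4*sqrt(3)) + 27)^(1/3) + 2^(1/3)*(sqrt(3)*sqrt(243 - 4*sqrt(3)) + 27)^(1/3))/6) + c/3


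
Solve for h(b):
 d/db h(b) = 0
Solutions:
 h(b) = C1


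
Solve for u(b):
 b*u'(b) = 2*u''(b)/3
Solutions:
 u(b) = C1 + C2*erfi(sqrt(3)*b/2)


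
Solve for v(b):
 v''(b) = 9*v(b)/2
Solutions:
 v(b) = C1*exp(-3*sqrt(2)*b/2) + C2*exp(3*sqrt(2)*b/2)


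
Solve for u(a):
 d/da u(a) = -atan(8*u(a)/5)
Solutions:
 Integral(1/atan(8*_y/5), (_y, u(a))) = C1 - a


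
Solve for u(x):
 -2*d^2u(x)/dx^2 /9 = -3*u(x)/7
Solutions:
 u(x) = C1*exp(-3*sqrt(42)*x/14) + C2*exp(3*sqrt(42)*x/14)


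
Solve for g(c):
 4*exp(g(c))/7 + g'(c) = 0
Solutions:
 g(c) = log(1/(C1 + 4*c)) + log(7)


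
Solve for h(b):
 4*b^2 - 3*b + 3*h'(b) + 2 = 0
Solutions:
 h(b) = C1 - 4*b^3/9 + b^2/2 - 2*b/3


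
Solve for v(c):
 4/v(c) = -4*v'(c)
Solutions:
 v(c) = -sqrt(C1 - 2*c)
 v(c) = sqrt(C1 - 2*c)


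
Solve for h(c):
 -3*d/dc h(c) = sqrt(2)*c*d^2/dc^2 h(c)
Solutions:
 h(c) = C1 + C2*c^(1 - 3*sqrt(2)/2)


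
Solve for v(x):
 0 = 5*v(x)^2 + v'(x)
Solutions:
 v(x) = 1/(C1 + 5*x)


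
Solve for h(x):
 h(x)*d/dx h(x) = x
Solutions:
 h(x) = -sqrt(C1 + x^2)
 h(x) = sqrt(C1 + x^2)


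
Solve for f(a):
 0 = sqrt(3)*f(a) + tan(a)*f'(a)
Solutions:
 f(a) = C1/sin(a)^(sqrt(3))


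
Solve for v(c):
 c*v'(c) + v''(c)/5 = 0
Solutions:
 v(c) = C1 + C2*erf(sqrt(10)*c/2)


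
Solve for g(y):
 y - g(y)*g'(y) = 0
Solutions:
 g(y) = -sqrt(C1 + y^2)
 g(y) = sqrt(C1 + y^2)


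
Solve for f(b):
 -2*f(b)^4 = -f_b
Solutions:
 f(b) = (-1/(C1 + 6*b))^(1/3)
 f(b) = (-1/(C1 + 2*b))^(1/3)*(-3^(2/3) - 3*3^(1/6)*I)/6
 f(b) = (-1/(C1 + 2*b))^(1/3)*(-3^(2/3) + 3*3^(1/6)*I)/6


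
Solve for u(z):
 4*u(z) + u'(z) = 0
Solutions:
 u(z) = C1*exp(-4*z)


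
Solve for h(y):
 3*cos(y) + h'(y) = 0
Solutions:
 h(y) = C1 - 3*sin(y)


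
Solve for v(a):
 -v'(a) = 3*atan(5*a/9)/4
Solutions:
 v(a) = C1 - 3*a*atan(5*a/9)/4 + 27*log(25*a^2 + 81)/40


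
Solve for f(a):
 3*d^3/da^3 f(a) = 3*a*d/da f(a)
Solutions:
 f(a) = C1 + Integral(C2*airyai(a) + C3*airybi(a), a)


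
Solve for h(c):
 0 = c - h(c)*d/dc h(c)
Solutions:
 h(c) = -sqrt(C1 + c^2)
 h(c) = sqrt(C1 + c^2)


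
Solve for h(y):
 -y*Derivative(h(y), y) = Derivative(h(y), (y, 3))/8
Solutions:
 h(y) = C1 + Integral(C2*airyai(-2*y) + C3*airybi(-2*y), y)


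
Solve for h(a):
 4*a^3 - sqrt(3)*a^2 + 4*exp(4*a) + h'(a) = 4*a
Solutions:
 h(a) = C1 - a^4 + sqrt(3)*a^3/3 + 2*a^2 - exp(4*a)


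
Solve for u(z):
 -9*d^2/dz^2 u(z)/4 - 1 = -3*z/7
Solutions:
 u(z) = C1 + C2*z + 2*z^3/63 - 2*z^2/9


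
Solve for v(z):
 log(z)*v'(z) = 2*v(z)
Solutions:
 v(z) = C1*exp(2*li(z))


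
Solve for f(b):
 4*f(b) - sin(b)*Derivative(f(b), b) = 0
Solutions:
 f(b) = C1*(cos(b)^2 - 2*cos(b) + 1)/(cos(b)^2 + 2*cos(b) + 1)


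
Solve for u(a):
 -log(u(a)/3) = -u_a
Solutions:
 Integral(1/(-log(_y) + log(3)), (_y, u(a))) = C1 - a


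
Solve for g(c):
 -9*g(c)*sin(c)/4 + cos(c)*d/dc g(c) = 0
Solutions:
 g(c) = C1/cos(c)^(9/4)


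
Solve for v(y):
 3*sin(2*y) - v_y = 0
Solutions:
 v(y) = C1 - 3*cos(2*y)/2


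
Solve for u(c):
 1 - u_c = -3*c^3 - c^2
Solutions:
 u(c) = C1 + 3*c^4/4 + c^3/3 + c


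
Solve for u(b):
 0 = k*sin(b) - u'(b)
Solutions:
 u(b) = C1 - k*cos(b)


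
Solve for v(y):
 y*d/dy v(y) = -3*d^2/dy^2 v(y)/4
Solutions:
 v(y) = C1 + C2*erf(sqrt(6)*y/3)


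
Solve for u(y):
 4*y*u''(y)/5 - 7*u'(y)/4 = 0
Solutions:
 u(y) = C1 + C2*y^(51/16)


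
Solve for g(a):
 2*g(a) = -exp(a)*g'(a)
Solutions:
 g(a) = C1*exp(2*exp(-a))


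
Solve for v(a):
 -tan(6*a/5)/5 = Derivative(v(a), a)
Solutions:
 v(a) = C1 + log(cos(6*a/5))/6


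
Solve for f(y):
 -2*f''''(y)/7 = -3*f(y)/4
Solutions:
 f(y) = C1*exp(-42^(1/4)*y/2) + C2*exp(42^(1/4)*y/2) + C3*sin(42^(1/4)*y/2) + C4*cos(42^(1/4)*y/2)


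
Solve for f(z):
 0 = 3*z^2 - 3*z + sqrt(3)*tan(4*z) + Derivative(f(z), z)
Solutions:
 f(z) = C1 - z^3 + 3*z^2/2 + sqrt(3)*log(cos(4*z))/4


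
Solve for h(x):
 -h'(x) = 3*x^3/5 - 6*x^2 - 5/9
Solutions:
 h(x) = C1 - 3*x^4/20 + 2*x^3 + 5*x/9


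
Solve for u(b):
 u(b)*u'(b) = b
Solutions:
 u(b) = -sqrt(C1 + b^2)
 u(b) = sqrt(C1 + b^2)


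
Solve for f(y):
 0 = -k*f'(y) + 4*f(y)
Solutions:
 f(y) = C1*exp(4*y/k)


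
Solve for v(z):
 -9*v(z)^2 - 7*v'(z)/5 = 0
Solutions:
 v(z) = 7/(C1 + 45*z)


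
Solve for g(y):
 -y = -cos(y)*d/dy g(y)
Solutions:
 g(y) = C1 + Integral(y/cos(y), y)


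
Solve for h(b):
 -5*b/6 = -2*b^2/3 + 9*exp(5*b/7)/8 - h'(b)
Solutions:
 h(b) = C1 - 2*b^3/9 + 5*b^2/12 + 63*exp(5*b/7)/40


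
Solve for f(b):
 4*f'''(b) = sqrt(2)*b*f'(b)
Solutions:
 f(b) = C1 + Integral(C2*airyai(sqrt(2)*b/2) + C3*airybi(sqrt(2)*b/2), b)


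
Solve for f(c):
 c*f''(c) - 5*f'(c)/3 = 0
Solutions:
 f(c) = C1 + C2*c^(8/3)


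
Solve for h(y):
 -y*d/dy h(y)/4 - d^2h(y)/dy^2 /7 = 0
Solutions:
 h(y) = C1 + C2*erf(sqrt(14)*y/4)


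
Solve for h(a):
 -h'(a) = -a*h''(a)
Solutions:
 h(a) = C1 + C2*a^2


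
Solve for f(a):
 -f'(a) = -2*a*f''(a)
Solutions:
 f(a) = C1 + C2*a^(3/2)


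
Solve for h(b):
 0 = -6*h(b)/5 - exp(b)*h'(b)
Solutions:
 h(b) = C1*exp(6*exp(-b)/5)


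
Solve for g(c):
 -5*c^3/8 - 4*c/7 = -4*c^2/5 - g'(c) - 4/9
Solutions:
 g(c) = C1 + 5*c^4/32 - 4*c^3/15 + 2*c^2/7 - 4*c/9


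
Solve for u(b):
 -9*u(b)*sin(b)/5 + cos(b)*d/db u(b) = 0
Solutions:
 u(b) = C1/cos(b)^(9/5)


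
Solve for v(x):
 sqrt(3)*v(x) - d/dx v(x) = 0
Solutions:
 v(x) = C1*exp(sqrt(3)*x)


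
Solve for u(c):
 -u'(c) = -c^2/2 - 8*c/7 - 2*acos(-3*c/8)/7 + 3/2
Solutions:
 u(c) = C1 + c^3/6 + 4*c^2/7 + 2*c*acos(-3*c/8)/7 - 3*c/2 + 2*sqrt(64 - 9*c^2)/21


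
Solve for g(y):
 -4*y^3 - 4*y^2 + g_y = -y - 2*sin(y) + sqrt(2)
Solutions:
 g(y) = C1 + y^4 + 4*y^3/3 - y^2/2 + sqrt(2)*y + 2*cos(y)


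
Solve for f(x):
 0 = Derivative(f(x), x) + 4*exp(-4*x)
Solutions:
 f(x) = C1 + exp(-4*x)


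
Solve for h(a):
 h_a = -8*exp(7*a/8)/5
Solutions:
 h(a) = C1 - 64*exp(7*a/8)/35


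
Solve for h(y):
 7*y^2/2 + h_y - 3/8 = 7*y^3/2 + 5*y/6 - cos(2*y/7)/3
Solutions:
 h(y) = C1 + 7*y^4/8 - 7*y^3/6 + 5*y^2/12 + 3*y/8 - 7*sin(2*y/7)/6


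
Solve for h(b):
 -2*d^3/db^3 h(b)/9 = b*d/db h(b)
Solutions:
 h(b) = C1 + Integral(C2*airyai(-6^(2/3)*b/2) + C3*airybi(-6^(2/3)*b/2), b)


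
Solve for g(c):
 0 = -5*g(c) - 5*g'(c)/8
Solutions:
 g(c) = C1*exp(-8*c)


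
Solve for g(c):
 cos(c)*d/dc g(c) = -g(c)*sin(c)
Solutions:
 g(c) = C1*cos(c)


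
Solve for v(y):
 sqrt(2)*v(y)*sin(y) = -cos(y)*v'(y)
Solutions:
 v(y) = C1*cos(y)^(sqrt(2))


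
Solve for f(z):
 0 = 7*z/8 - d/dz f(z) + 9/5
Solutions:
 f(z) = C1 + 7*z^2/16 + 9*z/5


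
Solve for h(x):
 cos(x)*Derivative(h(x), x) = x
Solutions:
 h(x) = C1 + Integral(x/cos(x), x)


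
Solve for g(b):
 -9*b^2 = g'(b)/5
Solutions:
 g(b) = C1 - 15*b^3


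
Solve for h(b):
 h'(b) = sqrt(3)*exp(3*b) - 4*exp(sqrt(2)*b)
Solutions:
 h(b) = C1 + sqrt(3)*exp(3*b)/3 - 2*sqrt(2)*exp(sqrt(2)*b)


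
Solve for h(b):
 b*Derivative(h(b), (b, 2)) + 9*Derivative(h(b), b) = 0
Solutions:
 h(b) = C1 + C2/b^8


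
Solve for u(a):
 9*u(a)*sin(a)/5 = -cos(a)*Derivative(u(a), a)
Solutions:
 u(a) = C1*cos(a)^(9/5)


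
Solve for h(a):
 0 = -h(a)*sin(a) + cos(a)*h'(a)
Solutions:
 h(a) = C1/cos(a)


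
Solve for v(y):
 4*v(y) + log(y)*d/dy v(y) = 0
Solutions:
 v(y) = C1*exp(-4*li(y))


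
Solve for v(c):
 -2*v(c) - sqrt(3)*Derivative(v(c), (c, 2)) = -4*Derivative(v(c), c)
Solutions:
 v(c) = C1*exp(c*(-sqrt(6)*sqrt(2 - sqrt(3)) + 2*sqrt(3))/3) + C2*exp(c*(sqrt(6)*sqrt(2 - sqrt(3)) + 2*sqrt(3))/3)


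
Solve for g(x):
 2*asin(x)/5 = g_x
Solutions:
 g(x) = C1 + 2*x*asin(x)/5 + 2*sqrt(1 - x^2)/5


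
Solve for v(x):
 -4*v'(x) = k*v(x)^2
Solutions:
 v(x) = 4/(C1 + k*x)


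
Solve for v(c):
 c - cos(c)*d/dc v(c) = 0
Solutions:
 v(c) = C1 + Integral(c/cos(c), c)


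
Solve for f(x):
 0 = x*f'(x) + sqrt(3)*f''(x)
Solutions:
 f(x) = C1 + C2*erf(sqrt(2)*3^(3/4)*x/6)


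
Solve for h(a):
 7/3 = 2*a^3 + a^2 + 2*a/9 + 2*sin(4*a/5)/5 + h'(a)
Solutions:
 h(a) = C1 - a^4/2 - a^3/3 - a^2/9 + 7*a/3 + cos(4*a/5)/2


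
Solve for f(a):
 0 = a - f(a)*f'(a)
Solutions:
 f(a) = -sqrt(C1 + a^2)
 f(a) = sqrt(C1 + a^2)


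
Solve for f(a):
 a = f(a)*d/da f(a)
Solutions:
 f(a) = -sqrt(C1 + a^2)
 f(a) = sqrt(C1 + a^2)


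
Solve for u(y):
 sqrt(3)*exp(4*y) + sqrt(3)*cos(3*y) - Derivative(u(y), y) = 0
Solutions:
 u(y) = C1 + sqrt(3)*exp(4*y)/4 + sqrt(3)*sin(3*y)/3


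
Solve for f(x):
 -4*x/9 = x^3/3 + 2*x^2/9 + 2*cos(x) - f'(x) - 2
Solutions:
 f(x) = C1 + x^4/12 + 2*x^3/27 + 2*x^2/9 - 2*x + 2*sin(x)


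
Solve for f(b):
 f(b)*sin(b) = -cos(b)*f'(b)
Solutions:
 f(b) = C1*cos(b)


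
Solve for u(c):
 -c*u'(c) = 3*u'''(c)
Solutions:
 u(c) = C1 + Integral(C2*airyai(-3^(2/3)*c/3) + C3*airybi(-3^(2/3)*c/3), c)


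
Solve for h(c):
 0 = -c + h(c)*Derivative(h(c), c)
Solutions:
 h(c) = -sqrt(C1 + c^2)
 h(c) = sqrt(C1 + c^2)


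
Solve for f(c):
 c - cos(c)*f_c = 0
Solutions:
 f(c) = C1 + Integral(c/cos(c), c)


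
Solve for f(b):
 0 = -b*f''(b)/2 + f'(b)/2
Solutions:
 f(b) = C1 + C2*b^2


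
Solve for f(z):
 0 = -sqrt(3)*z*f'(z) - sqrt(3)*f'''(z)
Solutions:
 f(z) = C1 + Integral(C2*airyai(-z) + C3*airybi(-z), z)


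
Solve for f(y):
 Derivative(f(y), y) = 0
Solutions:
 f(y) = C1


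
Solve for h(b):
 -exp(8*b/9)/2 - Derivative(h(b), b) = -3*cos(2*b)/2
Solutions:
 h(b) = C1 - 9*exp(8*b/9)/16 + 3*sin(2*b)/4


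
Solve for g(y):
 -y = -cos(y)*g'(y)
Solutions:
 g(y) = C1 + Integral(y/cos(y), y)


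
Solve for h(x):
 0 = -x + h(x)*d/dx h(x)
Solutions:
 h(x) = -sqrt(C1 + x^2)
 h(x) = sqrt(C1 + x^2)


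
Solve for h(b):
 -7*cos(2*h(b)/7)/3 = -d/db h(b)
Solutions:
 -7*b/3 - 7*log(sin(2*h(b)/7) - 1)/4 + 7*log(sin(2*h(b)/7) + 1)/4 = C1


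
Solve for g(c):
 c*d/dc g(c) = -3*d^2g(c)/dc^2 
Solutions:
 g(c) = C1 + C2*erf(sqrt(6)*c/6)


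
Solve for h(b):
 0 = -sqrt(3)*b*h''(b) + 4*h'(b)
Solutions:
 h(b) = C1 + C2*b^(1 + 4*sqrt(3)/3)


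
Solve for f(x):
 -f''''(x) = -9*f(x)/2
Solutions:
 f(x) = C1*exp(-2^(3/4)*sqrt(3)*x/2) + C2*exp(2^(3/4)*sqrt(3)*x/2) + C3*sin(2^(3/4)*sqrt(3)*x/2) + C4*cos(2^(3/4)*sqrt(3)*x/2)


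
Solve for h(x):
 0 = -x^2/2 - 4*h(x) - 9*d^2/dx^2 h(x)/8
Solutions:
 h(x) = C1*sin(4*sqrt(2)*x/3) + C2*cos(4*sqrt(2)*x/3) - x^2/8 + 9/128


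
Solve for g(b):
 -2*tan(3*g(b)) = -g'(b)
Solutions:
 g(b) = -asin(C1*exp(6*b))/3 + pi/3
 g(b) = asin(C1*exp(6*b))/3


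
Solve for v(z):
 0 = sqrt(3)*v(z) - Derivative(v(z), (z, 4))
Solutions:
 v(z) = C1*exp(-3^(1/8)*z) + C2*exp(3^(1/8)*z) + C3*sin(3^(1/8)*z) + C4*cos(3^(1/8)*z)


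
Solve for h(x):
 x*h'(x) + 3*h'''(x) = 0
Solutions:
 h(x) = C1 + Integral(C2*airyai(-3^(2/3)*x/3) + C3*airybi(-3^(2/3)*x/3), x)


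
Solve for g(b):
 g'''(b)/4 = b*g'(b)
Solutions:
 g(b) = C1 + Integral(C2*airyai(2^(2/3)*b) + C3*airybi(2^(2/3)*b), b)


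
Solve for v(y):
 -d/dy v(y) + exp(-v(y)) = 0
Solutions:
 v(y) = log(C1 + y)


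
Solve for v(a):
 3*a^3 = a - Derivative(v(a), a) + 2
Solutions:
 v(a) = C1 - 3*a^4/4 + a^2/2 + 2*a


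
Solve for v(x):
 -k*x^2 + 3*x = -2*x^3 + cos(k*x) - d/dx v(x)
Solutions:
 v(x) = C1 + k*x^3/3 - x^4/2 - 3*x^2/2 + sin(k*x)/k


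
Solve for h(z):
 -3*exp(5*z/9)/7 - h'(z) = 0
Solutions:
 h(z) = C1 - 27*exp(5*z/9)/35


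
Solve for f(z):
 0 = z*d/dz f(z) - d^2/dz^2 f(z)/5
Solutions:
 f(z) = C1 + C2*erfi(sqrt(10)*z/2)


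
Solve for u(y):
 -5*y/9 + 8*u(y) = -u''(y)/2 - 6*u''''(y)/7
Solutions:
 u(y) = 5*y/72 + (C1*sin(sqrt(2)*3^(3/4)*7^(1/4)*y*cos(atan(sqrt(5327)/7)/2)/3) + C2*cos(sqrt(2)*3^(3/4)*7^(1/4)*y*cos(atan(sqrt(5327)/7)/2)/3))*exp(-sqrt(2)*3^(3/4)*7^(1/4)*y*sin(atan(sqrt(5327)/7)/2)/3) + (C3*sin(sqrt(2)*3^(3/4)*7^(1/4)*y*cos(atan(sqrt(5327)/7)/2)/3) + C4*cos(sqrt(2)*3^(3/4)*7^(1/4)*y*cos(atan(sqrt(5327)/7)/2)/3))*exp(sqrt(2)*3^(3/4)*7^(1/4)*y*sin(atan(sqrt(5327)/7)/2)/3)


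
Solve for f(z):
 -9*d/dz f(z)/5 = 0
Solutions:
 f(z) = C1


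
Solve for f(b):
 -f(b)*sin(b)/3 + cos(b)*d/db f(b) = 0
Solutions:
 f(b) = C1/cos(b)^(1/3)


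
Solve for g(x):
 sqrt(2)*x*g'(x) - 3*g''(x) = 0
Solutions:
 g(x) = C1 + C2*erfi(2^(3/4)*sqrt(3)*x/6)


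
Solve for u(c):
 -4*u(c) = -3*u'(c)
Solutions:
 u(c) = C1*exp(4*c/3)


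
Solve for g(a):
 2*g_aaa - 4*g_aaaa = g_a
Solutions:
 g(a) = C1 + C4*exp(-a/2) + (C2*sin(a/2) + C3*cos(a/2))*exp(a/2)


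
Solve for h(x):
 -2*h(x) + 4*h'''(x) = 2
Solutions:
 h(x) = C3*exp(2^(2/3)*x/2) + (C1*sin(2^(2/3)*sqrt(3)*x/4) + C2*cos(2^(2/3)*sqrt(3)*x/4))*exp(-2^(2/3)*x/4) - 1


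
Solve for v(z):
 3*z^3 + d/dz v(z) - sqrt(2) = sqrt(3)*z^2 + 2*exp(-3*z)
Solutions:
 v(z) = C1 - 3*z^4/4 + sqrt(3)*z^3/3 + sqrt(2)*z - 2*exp(-3*z)/3


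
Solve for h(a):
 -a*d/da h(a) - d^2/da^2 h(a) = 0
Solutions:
 h(a) = C1 + C2*erf(sqrt(2)*a/2)


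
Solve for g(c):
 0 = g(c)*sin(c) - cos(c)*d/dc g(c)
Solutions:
 g(c) = C1/cos(c)


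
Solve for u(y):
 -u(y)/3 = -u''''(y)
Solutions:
 u(y) = C1*exp(-3^(3/4)*y/3) + C2*exp(3^(3/4)*y/3) + C3*sin(3^(3/4)*y/3) + C4*cos(3^(3/4)*y/3)


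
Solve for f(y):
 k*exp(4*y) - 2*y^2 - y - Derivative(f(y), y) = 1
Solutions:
 f(y) = C1 + k*exp(4*y)/4 - 2*y^3/3 - y^2/2 - y


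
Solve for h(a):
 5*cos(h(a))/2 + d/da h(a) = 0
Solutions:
 h(a) = pi - asin((C1 + exp(5*a))/(C1 - exp(5*a)))
 h(a) = asin((C1 + exp(5*a))/(C1 - exp(5*a)))


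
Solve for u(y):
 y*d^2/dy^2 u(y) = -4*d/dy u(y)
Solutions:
 u(y) = C1 + C2/y^3


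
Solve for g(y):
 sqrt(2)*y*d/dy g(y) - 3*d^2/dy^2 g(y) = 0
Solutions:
 g(y) = C1 + C2*erfi(2^(3/4)*sqrt(3)*y/6)


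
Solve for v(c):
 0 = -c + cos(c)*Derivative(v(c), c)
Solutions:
 v(c) = C1 + Integral(c/cos(c), c)


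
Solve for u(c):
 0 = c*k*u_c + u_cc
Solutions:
 u(c) = Piecewise((-sqrt(2)*sqrt(pi)*C1*erf(sqrt(2)*c*sqrt(k)/2)/(2*sqrt(k)) - C2, (k > 0) | (k < 0)), (-C1*c - C2, True))


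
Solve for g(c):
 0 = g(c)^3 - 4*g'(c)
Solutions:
 g(c) = -sqrt(2)*sqrt(-1/(C1 + c))
 g(c) = sqrt(2)*sqrt(-1/(C1 + c))


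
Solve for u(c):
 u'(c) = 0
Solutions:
 u(c) = C1


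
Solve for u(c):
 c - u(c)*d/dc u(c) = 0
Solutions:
 u(c) = -sqrt(C1 + c^2)
 u(c) = sqrt(C1 + c^2)


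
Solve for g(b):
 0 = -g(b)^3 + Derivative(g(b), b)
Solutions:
 g(b) = -sqrt(2)*sqrt(-1/(C1 + b))/2
 g(b) = sqrt(2)*sqrt(-1/(C1 + b))/2


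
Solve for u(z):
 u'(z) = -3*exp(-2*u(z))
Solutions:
 u(z) = log(-sqrt(C1 - 6*z))
 u(z) = log(C1 - 6*z)/2


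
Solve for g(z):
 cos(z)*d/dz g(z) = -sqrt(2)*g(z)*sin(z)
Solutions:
 g(z) = C1*cos(z)^(sqrt(2))


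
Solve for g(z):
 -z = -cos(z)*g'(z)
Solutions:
 g(z) = C1 + Integral(z/cos(z), z)


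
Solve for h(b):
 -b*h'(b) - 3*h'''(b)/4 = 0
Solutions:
 h(b) = C1 + Integral(C2*airyai(-6^(2/3)*b/3) + C3*airybi(-6^(2/3)*b/3), b)


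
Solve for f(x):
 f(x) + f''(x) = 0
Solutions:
 f(x) = C1*sin(x) + C2*cos(x)


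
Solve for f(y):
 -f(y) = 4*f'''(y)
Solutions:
 f(y) = C3*exp(-2^(1/3)*y/2) + (C1*sin(2^(1/3)*sqrt(3)*y/4) + C2*cos(2^(1/3)*sqrt(3)*y/4))*exp(2^(1/3)*y/4)


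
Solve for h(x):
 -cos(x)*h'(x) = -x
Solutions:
 h(x) = C1 + Integral(x/cos(x), x)


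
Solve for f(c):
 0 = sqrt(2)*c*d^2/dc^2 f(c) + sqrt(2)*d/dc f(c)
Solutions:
 f(c) = C1 + C2*log(c)


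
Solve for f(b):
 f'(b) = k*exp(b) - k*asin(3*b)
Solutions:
 f(b) = C1 - k*(b*asin(3*b) + sqrt(1 - 9*b^2)/3 - exp(b))


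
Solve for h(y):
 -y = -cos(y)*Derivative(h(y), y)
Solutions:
 h(y) = C1 + Integral(y/cos(y), y)


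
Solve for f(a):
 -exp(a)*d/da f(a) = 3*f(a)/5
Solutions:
 f(a) = C1*exp(3*exp(-a)/5)


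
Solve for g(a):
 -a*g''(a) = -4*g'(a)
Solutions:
 g(a) = C1 + C2*a^5


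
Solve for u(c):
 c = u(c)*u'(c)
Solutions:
 u(c) = -sqrt(C1 + c^2)
 u(c) = sqrt(C1 + c^2)


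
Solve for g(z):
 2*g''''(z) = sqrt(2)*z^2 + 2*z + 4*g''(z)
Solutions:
 g(z) = C1 + C2*z + C3*exp(-sqrt(2)*z) + C4*exp(sqrt(2)*z) - sqrt(2)*z^4/48 - z^3/12 - sqrt(2)*z^2/8


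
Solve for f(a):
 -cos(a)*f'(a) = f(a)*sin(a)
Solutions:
 f(a) = C1*cos(a)


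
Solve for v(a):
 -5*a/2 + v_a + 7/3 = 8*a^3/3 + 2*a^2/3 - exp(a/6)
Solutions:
 v(a) = C1 + 2*a^4/3 + 2*a^3/9 + 5*a^2/4 - 7*a/3 - 6*exp(a/6)


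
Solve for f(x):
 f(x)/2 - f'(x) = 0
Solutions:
 f(x) = C1*exp(x/2)


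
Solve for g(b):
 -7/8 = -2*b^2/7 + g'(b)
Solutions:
 g(b) = C1 + 2*b^3/21 - 7*b/8


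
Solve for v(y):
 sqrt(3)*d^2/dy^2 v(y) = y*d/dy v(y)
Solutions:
 v(y) = C1 + C2*erfi(sqrt(2)*3^(3/4)*y/6)


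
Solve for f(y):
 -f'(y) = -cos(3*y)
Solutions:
 f(y) = C1 + sin(3*y)/3


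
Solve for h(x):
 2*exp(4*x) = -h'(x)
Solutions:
 h(x) = C1 - exp(4*x)/2


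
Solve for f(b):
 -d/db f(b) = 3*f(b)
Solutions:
 f(b) = C1*exp(-3*b)


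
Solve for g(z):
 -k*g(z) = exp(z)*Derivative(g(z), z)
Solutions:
 g(z) = C1*exp(k*exp(-z))


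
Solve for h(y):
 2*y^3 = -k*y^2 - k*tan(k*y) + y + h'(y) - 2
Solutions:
 h(y) = C1 + k*y^3/3 + k*Piecewise((-log(cos(k*y))/k, Ne(k, 0)), (0, True)) + y^4/2 - y^2/2 + 2*y


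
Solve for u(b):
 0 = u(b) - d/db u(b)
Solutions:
 u(b) = C1*exp(b)


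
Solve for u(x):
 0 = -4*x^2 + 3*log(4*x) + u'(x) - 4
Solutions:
 u(x) = C1 + 4*x^3/3 - 3*x*log(x) - x*log(64) + 7*x


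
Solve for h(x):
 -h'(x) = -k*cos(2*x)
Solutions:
 h(x) = C1 + k*sin(2*x)/2


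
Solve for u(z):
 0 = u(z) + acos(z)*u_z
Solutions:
 u(z) = C1*exp(-Integral(1/acos(z), z))


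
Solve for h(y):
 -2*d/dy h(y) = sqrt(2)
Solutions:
 h(y) = C1 - sqrt(2)*y/2


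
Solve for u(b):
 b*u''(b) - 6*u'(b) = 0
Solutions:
 u(b) = C1 + C2*b^7


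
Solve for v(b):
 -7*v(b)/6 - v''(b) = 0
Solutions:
 v(b) = C1*sin(sqrt(42)*b/6) + C2*cos(sqrt(42)*b/6)


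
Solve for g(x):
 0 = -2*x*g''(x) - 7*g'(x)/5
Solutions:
 g(x) = C1 + C2*x^(3/10)


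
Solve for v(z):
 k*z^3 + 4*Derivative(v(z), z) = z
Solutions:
 v(z) = C1 - k*z^4/16 + z^2/8


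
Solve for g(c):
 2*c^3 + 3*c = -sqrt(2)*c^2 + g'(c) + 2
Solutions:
 g(c) = C1 + c^4/2 + sqrt(2)*c^3/3 + 3*c^2/2 - 2*c


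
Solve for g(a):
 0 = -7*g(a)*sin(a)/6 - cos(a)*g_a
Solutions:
 g(a) = C1*cos(a)^(7/6)


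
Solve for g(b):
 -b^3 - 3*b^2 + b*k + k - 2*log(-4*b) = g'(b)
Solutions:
 g(b) = C1 - b^4/4 - b^3 + b^2*k/2 + b*(k - 4*log(2) + 2) - 2*b*log(-b)


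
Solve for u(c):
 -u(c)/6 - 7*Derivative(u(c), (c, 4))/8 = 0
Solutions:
 u(c) = (C1*sin(21^(3/4)*c/21) + C2*cos(21^(3/4)*c/21))*exp(-21^(3/4)*c/21) + (C3*sin(21^(3/4)*c/21) + C4*cos(21^(3/4)*c/21))*exp(21^(3/4)*c/21)


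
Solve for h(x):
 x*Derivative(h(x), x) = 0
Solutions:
 h(x) = C1


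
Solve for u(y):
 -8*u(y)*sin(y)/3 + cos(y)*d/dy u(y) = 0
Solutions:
 u(y) = C1/cos(y)^(8/3)


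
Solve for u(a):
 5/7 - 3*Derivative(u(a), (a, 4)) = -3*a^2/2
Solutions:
 u(a) = C1 + C2*a + C3*a^2 + C4*a^3 + a^6/720 + 5*a^4/504


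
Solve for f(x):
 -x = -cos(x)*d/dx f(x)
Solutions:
 f(x) = C1 + Integral(x/cos(x), x)


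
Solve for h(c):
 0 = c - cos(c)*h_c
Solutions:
 h(c) = C1 + Integral(c/cos(c), c)


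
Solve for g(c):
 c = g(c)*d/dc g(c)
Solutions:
 g(c) = -sqrt(C1 + c^2)
 g(c) = sqrt(C1 + c^2)


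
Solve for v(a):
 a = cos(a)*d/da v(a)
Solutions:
 v(a) = C1 + Integral(a/cos(a), a)


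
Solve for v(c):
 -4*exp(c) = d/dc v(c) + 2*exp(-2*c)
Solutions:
 v(c) = C1 - 4*exp(c) + exp(-2*c)


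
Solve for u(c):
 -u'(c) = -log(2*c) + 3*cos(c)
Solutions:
 u(c) = C1 + c*log(c) - c + c*log(2) - 3*sin(c)


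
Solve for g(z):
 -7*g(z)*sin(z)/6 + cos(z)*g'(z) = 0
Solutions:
 g(z) = C1/cos(z)^(7/6)


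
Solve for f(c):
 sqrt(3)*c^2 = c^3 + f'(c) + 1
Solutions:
 f(c) = C1 - c^4/4 + sqrt(3)*c^3/3 - c


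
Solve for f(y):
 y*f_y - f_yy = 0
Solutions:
 f(y) = C1 + C2*erfi(sqrt(2)*y/2)


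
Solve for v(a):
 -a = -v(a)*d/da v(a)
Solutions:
 v(a) = -sqrt(C1 + a^2)
 v(a) = sqrt(C1 + a^2)


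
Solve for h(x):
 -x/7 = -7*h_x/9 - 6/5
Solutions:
 h(x) = C1 + 9*x^2/98 - 54*x/35


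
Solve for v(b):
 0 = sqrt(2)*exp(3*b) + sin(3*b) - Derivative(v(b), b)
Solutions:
 v(b) = C1 + sqrt(2)*exp(3*b)/3 - cos(3*b)/3


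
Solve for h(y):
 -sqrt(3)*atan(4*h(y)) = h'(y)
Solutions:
 Integral(1/atan(4*_y), (_y, h(y))) = C1 - sqrt(3)*y


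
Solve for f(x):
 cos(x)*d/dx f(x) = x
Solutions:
 f(x) = C1 + Integral(x/cos(x), x)


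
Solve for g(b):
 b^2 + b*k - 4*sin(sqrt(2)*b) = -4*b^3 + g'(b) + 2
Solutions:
 g(b) = C1 + b^4 + b^3/3 + b^2*k/2 - 2*b + 2*sqrt(2)*cos(sqrt(2)*b)


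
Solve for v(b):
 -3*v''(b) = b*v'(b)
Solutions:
 v(b) = C1 + C2*erf(sqrt(6)*b/6)


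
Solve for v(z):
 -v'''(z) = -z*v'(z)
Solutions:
 v(z) = C1 + Integral(C2*airyai(z) + C3*airybi(z), z)


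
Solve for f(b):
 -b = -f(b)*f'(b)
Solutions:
 f(b) = -sqrt(C1 + b^2)
 f(b) = sqrt(C1 + b^2)


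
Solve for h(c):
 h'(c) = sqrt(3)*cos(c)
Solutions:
 h(c) = C1 + sqrt(3)*sin(c)


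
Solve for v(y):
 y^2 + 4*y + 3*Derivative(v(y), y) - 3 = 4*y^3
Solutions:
 v(y) = C1 + y^4/3 - y^3/9 - 2*y^2/3 + y


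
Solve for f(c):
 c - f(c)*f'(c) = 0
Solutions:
 f(c) = -sqrt(C1 + c^2)
 f(c) = sqrt(C1 + c^2)


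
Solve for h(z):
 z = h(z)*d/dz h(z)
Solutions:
 h(z) = -sqrt(C1 + z^2)
 h(z) = sqrt(C1 + z^2)


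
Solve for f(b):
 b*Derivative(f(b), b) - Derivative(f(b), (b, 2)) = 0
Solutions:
 f(b) = C1 + C2*erfi(sqrt(2)*b/2)


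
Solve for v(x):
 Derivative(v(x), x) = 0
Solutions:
 v(x) = C1


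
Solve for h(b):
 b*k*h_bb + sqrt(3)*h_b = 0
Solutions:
 h(b) = C1 + b^(((re(k) - sqrt(3))*re(k) + im(k)^2)/(re(k)^2 + im(k)^2))*(C2*sin(sqrt(3)*log(b)*Abs(im(k))/(re(k)^2 + im(k)^2)) + C3*cos(sqrt(3)*log(b)*im(k)/(re(k)^2 + im(k)^2)))


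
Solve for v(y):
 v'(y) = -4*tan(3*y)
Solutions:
 v(y) = C1 + 4*log(cos(3*y))/3


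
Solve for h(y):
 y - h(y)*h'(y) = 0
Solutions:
 h(y) = -sqrt(C1 + y^2)
 h(y) = sqrt(C1 + y^2)


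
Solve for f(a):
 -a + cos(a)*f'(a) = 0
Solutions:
 f(a) = C1 + Integral(a/cos(a), a)


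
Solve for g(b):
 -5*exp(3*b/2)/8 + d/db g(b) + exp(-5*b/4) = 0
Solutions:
 g(b) = C1 + 5*exp(3*b/2)/12 + 4*exp(-5*b/4)/5


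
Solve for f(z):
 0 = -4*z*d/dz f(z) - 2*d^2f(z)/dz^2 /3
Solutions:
 f(z) = C1 + C2*erf(sqrt(3)*z)


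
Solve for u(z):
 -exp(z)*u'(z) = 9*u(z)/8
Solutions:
 u(z) = C1*exp(9*exp(-z)/8)


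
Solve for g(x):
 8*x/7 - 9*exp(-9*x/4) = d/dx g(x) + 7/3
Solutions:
 g(x) = C1 + 4*x^2/7 - 7*x/3 + 4*exp(-9*x/4)


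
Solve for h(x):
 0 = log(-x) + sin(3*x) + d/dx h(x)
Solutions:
 h(x) = C1 - x*log(-x) + x + cos(3*x)/3


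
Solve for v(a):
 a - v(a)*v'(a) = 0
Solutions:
 v(a) = -sqrt(C1 + a^2)
 v(a) = sqrt(C1 + a^2)


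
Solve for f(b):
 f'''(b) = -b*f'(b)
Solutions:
 f(b) = C1 + Integral(C2*airyai(-b) + C3*airybi(-b), b)


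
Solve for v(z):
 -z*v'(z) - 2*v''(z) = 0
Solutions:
 v(z) = C1 + C2*erf(z/2)


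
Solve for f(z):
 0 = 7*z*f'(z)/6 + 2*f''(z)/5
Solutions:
 f(z) = C1 + C2*erf(sqrt(210)*z/12)


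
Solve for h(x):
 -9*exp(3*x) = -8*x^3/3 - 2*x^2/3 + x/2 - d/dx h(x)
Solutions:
 h(x) = C1 - 2*x^4/3 - 2*x^3/9 + x^2/4 + 3*exp(3*x)


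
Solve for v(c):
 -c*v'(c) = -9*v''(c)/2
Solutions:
 v(c) = C1 + C2*erfi(c/3)


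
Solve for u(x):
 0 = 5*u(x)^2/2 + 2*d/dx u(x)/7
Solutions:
 u(x) = 4/(C1 + 35*x)


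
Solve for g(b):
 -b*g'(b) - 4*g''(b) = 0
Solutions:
 g(b) = C1 + C2*erf(sqrt(2)*b/4)


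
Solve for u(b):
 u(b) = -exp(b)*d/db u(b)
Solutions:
 u(b) = C1*exp(exp(-b))


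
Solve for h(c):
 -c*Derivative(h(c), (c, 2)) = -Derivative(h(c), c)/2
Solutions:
 h(c) = C1 + C2*c^(3/2)


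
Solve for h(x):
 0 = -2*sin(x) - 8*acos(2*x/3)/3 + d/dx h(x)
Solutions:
 h(x) = C1 + 8*x*acos(2*x/3)/3 - 4*sqrt(9 - 4*x^2)/3 - 2*cos(x)


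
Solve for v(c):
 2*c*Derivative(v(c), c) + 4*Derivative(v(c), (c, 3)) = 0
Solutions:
 v(c) = C1 + Integral(C2*airyai(-2^(2/3)*c/2) + C3*airybi(-2^(2/3)*c/2), c)


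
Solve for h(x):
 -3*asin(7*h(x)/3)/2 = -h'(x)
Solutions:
 Integral(1/asin(7*_y/3), (_y, h(x))) = C1 + 3*x/2


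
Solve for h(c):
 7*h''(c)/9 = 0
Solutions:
 h(c) = C1 + C2*c


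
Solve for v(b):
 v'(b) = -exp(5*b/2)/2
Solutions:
 v(b) = C1 - exp(5*b/2)/5


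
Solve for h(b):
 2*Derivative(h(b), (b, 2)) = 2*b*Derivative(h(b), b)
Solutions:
 h(b) = C1 + C2*erfi(sqrt(2)*b/2)


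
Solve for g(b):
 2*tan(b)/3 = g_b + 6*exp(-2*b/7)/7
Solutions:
 g(b) = C1 + log(tan(b)^2 + 1)/3 + 3*exp(-2*b/7)


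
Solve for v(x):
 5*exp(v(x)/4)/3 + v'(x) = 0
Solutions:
 v(x) = 4*log(1/(C1 + 5*x)) + 4*log(12)


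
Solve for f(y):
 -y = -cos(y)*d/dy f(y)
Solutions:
 f(y) = C1 + Integral(y/cos(y), y)


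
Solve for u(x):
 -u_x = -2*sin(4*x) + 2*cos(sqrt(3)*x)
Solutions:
 u(x) = C1 - 2*sqrt(3)*sin(sqrt(3)*x)/3 - cos(4*x)/2


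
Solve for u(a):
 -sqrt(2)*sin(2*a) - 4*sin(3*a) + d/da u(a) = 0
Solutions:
 u(a) = C1 - sqrt(2)*cos(2*a)/2 - 4*cos(3*a)/3


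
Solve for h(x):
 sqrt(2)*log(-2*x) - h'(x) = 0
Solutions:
 h(x) = C1 + sqrt(2)*x*log(-x) + sqrt(2)*x*(-1 + log(2))


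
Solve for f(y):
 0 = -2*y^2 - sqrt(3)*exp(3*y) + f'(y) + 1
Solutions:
 f(y) = C1 + 2*y^3/3 - y + sqrt(3)*exp(3*y)/3


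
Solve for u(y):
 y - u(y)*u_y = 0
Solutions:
 u(y) = -sqrt(C1 + y^2)
 u(y) = sqrt(C1 + y^2)


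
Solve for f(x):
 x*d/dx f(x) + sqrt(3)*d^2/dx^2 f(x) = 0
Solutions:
 f(x) = C1 + C2*erf(sqrt(2)*3^(3/4)*x/6)


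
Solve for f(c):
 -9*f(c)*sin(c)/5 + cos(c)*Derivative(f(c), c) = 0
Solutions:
 f(c) = C1/cos(c)^(9/5)


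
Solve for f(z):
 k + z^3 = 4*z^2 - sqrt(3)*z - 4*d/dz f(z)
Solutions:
 f(z) = C1 - k*z/4 - z^4/16 + z^3/3 - sqrt(3)*z^2/8


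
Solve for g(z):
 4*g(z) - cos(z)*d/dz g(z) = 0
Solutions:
 g(z) = C1*(sin(z)^2 + 2*sin(z) + 1)/(sin(z)^2 - 2*sin(z) + 1)


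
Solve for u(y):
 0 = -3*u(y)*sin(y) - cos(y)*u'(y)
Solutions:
 u(y) = C1*cos(y)^3


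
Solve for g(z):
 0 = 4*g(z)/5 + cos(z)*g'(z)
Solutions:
 g(z) = C1*(sin(z) - 1)^(2/5)/(sin(z) + 1)^(2/5)


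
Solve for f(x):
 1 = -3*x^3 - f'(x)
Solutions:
 f(x) = C1 - 3*x^4/4 - x


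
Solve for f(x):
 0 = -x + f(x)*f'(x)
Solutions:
 f(x) = -sqrt(C1 + x^2)
 f(x) = sqrt(C1 + x^2)


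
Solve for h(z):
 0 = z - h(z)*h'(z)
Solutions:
 h(z) = -sqrt(C1 + z^2)
 h(z) = sqrt(C1 + z^2)


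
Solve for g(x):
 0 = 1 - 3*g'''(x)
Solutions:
 g(x) = C1 + C2*x + C3*x^2 + x^3/18


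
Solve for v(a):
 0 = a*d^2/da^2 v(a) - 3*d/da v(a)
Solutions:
 v(a) = C1 + C2*a^4


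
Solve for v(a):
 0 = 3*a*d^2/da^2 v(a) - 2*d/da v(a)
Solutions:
 v(a) = C1 + C2*a^(5/3)


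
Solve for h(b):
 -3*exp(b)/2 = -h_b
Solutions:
 h(b) = C1 + 3*exp(b)/2


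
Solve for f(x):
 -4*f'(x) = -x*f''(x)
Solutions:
 f(x) = C1 + C2*x^5


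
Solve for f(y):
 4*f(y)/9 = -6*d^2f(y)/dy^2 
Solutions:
 f(y) = C1*sin(sqrt(6)*y/9) + C2*cos(sqrt(6)*y/9)


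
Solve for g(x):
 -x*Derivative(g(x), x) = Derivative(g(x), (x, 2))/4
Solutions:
 g(x) = C1 + C2*erf(sqrt(2)*x)


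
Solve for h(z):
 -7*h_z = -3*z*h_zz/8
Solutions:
 h(z) = C1 + C2*z^(59/3)


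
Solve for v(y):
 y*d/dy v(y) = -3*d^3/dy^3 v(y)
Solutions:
 v(y) = C1 + Integral(C2*airyai(-3^(2/3)*y/3) + C3*airybi(-3^(2/3)*y/3), y)


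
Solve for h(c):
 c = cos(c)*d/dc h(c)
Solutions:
 h(c) = C1 + Integral(c/cos(c), c)


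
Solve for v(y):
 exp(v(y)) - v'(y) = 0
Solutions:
 v(y) = log(-1/(C1 + y))


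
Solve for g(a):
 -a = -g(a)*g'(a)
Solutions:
 g(a) = -sqrt(C1 + a^2)
 g(a) = sqrt(C1 + a^2)


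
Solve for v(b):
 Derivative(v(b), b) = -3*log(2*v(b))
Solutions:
 Integral(1/(log(_y) + log(2)), (_y, v(b)))/3 = C1 - b


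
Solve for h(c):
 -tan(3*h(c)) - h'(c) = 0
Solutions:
 h(c) = -asin(C1*exp(-3*c))/3 + pi/3
 h(c) = asin(C1*exp(-3*c))/3


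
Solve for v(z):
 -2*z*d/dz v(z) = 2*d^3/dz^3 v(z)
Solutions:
 v(z) = C1 + Integral(C2*airyai(-z) + C3*airybi(-z), z)


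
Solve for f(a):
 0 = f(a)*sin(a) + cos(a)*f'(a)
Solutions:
 f(a) = C1*cos(a)


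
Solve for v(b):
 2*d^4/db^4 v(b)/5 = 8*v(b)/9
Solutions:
 v(b) = C1*exp(-5^(1/4)*sqrt(6)*b/3) + C2*exp(5^(1/4)*sqrt(6)*b/3) + C3*sin(5^(1/4)*sqrt(6)*b/3) + C4*cos(5^(1/4)*sqrt(6)*b/3)


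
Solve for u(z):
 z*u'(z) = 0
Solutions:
 u(z) = C1


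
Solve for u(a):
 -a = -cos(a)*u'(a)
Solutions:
 u(a) = C1 + Integral(a/cos(a), a)


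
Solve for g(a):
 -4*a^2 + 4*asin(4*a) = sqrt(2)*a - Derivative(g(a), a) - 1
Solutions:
 g(a) = C1 + 4*a^3/3 + sqrt(2)*a^2/2 - 4*a*asin(4*a) - a - sqrt(1 - 16*a^2)


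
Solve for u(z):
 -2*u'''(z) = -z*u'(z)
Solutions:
 u(z) = C1 + Integral(C2*airyai(2^(2/3)*z/2) + C3*airybi(2^(2/3)*z/2), z)


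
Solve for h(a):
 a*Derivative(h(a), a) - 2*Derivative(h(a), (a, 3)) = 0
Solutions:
 h(a) = C1 + Integral(C2*airyai(2^(2/3)*a/2) + C3*airybi(2^(2/3)*a/2), a)


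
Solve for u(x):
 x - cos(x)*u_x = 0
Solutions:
 u(x) = C1 + Integral(x/cos(x), x)


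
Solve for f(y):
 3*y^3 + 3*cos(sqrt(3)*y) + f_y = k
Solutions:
 f(y) = C1 + k*y - 3*y^4/4 - sqrt(3)*sin(sqrt(3)*y)


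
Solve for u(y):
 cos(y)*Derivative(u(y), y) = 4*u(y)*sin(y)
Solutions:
 u(y) = C1/cos(y)^4


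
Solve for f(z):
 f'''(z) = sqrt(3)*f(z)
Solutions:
 f(z) = C3*exp(3^(1/6)*z) + (C1*sin(3^(2/3)*z/2) + C2*cos(3^(2/3)*z/2))*exp(-3^(1/6)*z/2)


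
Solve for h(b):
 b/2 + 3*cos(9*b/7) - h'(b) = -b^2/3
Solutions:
 h(b) = C1 + b^3/9 + b^2/4 + 7*sin(9*b/7)/3


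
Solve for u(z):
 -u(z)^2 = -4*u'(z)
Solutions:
 u(z) = -4/(C1 + z)


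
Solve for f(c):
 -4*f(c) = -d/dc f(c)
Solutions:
 f(c) = C1*exp(4*c)


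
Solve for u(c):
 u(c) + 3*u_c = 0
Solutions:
 u(c) = C1*exp(-c/3)


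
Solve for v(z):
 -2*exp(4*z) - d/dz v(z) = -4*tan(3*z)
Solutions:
 v(z) = C1 - exp(4*z)/2 - 4*log(cos(3*z))/3


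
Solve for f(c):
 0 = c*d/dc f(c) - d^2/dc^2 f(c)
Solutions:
 f(c) = C1 + C2*erfi(sqrt(2)*c/2)


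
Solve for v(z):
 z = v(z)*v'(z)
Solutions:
 v(z) = -sqrt(C1 + z^2)
 v(z) = sqrt(C1 + z^2)


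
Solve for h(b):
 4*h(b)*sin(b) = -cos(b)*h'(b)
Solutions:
 h(b) = C1*cos(b)^4


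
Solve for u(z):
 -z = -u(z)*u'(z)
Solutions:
 u(z) = -sqrt(C1 + z^2)
 u(z) = sqrt(C1 + z^2)


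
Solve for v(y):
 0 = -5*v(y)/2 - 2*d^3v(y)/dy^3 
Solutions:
 v(y) = C3*exp(-10^(1/3)*y/2) + (C1*sin(10^(1/3)*sqrt(3)*y/4) + C2*cos(10^(1/3)*sqrt(3)*y/4))*exp(10^(1/3)*y/4)


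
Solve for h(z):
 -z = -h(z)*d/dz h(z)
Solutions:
 h(z) = -sqrt(C1 + z^2)
 h(z) = sqrt(C1 + z^2)


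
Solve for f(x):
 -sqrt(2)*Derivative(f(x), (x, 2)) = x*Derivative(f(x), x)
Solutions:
 f(x) = C1 + C2*erf(2^(1/4)*x/2)


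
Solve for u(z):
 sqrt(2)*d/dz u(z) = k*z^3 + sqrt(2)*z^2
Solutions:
 u(z) = C1 + sqrt(2)*k*z^4/8 + z^3/3


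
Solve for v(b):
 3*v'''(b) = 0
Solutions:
 v(b) = C1 + C2*b + C3*b^2


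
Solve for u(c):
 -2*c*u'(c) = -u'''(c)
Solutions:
 u(c) = C1 + Integral(C2*airyai(2^(1/3)*c) + C3*airybi(2^(1/3)*c), c)


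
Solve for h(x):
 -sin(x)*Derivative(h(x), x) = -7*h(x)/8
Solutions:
 h(x) = C1*(cos(x) - 1)^(7/16)/(cos(x) + 1)^(7/16)


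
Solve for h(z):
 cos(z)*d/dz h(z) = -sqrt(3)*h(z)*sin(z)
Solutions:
 h(z) = C1*cos(z)^(sqrt(3))


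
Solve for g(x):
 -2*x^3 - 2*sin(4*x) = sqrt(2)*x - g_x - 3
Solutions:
 g(x) = C1 + x^4/2 + sqrt(2)*x^2/2 - 3*x - cos(4*x)/2


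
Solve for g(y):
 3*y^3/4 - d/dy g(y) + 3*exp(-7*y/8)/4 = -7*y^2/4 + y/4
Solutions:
 g(y) = C1 + 3*y^4/16 + 7*y^3/12 - y^2/8 - 6*exp(-7*y/8)/7


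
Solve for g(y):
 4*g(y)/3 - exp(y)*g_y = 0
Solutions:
 g(y) = C1*exp(-4*exp(-y)/3)


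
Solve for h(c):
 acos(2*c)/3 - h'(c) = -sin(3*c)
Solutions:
 h(c) = C1 + c*acos(2*c)/3 - sqrt(1 - 4*c^2)/6 - cos(3*c)/3


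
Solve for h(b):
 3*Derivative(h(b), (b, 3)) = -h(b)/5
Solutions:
 h(b) = C3*exp(-15^(2/3)*b/15) + (C1*sin(3^(1/6)*5^(2/3)*b/10) + C2*cos(3^(1/6)*5^(2/3)*b/10))*exp(15^(2/3)*b/30)


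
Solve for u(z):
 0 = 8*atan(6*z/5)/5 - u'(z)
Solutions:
 u(z) = C1 + 8*z*atan(6*z/5)/5 - 2*log(36*z^2 + 25)/3


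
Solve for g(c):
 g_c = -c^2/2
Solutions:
 g(c) = C1 - c^3/6


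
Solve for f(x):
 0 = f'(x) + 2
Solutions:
 f(x) = C1 - 2*x


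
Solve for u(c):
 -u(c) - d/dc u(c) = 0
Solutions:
 u(c) = C1*exp(-c)


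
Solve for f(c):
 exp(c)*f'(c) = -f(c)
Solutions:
 f(c) = C1*exp(exp(-c))


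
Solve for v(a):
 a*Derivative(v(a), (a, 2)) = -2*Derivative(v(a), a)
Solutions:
 v(a) = C1 + C2/a


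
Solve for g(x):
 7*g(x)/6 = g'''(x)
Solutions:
 g(x) = C3*exp(6^(2/3)*7^(1/3)*x/6) + (C1*sin(2^(2/3)*3^(1/6)*7^(1/3)*x/4) + C2*cos(2^(2/3)*3^(1/6)*7^(1/3)*x/4))*exp(-6^(2/3)*7^(1/3)*x/12)


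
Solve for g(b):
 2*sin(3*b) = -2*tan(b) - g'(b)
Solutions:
 g(b) = C1 + 2*log(cos(b)) + 2*cos(3*b)/3


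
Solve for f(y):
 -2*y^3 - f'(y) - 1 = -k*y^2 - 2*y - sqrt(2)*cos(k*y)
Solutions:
 f(y) = C1 + k*y^3/3 - y^4/2 + y^2 - y + sqrt(2)*sin(k*y)/k


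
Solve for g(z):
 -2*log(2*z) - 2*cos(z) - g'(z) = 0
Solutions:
 g(z) = C1 - 2*z*log(z) - 2*z*log(2) + 2*z - 2*sin(z)


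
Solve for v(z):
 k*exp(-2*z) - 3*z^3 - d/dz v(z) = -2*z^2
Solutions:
 v(z) = C1 - k*exp(-2*z)/2 - 3*z^4/4 + 2*z^3/3


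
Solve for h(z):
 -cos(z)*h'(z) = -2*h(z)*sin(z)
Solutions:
 h(z) = C1/cos(z)^2


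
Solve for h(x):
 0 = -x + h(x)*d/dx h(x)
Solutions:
 h(x) = -sqrt(C1 + x^2)
 h(x) = sqrt(C1 + x^2)


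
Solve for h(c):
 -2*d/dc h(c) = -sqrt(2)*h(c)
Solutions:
 h(c) = C1*exp(sqrt(2)*c/2)


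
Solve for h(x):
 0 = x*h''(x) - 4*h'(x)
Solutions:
 h(x) = C1 + C2*x^5


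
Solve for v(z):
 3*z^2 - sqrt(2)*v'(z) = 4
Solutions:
 v(z) = C1 + sqrt(2)*z^3/2 - 2*sqrt(2)*z


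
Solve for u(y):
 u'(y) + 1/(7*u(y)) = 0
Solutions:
 u(y) = -sqrt(C1 - 14*y)/7
 u(y) = sqrt(C1 - 14*y)/7


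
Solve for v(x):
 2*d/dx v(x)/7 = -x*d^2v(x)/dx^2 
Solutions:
 v(x) = C1 + C2*x^(5/7)


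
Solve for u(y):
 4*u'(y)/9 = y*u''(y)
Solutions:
 u(y) = C1 + C2*y^(13/9)


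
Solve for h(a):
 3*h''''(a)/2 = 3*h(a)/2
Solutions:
 h(a) = C1*exp(-a) + C2*exp(a) + C3*sin(a) + C4*cos(a)


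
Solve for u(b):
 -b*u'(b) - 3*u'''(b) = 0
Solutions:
 u(b) = C1 + Integral(C2*airyai(-3^(2/3)*b/3) + C3*airybi(-3^(2/3)*b/3), b)


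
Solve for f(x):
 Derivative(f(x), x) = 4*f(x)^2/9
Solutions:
 f(x) = -9/(C1 + 4*x)


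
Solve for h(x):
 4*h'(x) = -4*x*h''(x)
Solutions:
 h(x) = C1 + C2*log(x)


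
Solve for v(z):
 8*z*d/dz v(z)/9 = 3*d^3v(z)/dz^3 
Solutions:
 v(z) = C1 + Integral(C2*airyai(2*z/3) + C3*airybi(2*z/3), z)


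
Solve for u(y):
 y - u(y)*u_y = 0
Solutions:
 u(y) = -sqrt(C1 + y^2)
 u(y) = sqrt(C1 + y^2)


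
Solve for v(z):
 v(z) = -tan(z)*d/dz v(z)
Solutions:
 v(z) = C1/sin(z)


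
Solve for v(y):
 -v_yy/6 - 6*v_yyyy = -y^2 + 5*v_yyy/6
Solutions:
 v(y) = C1 + C2*y + y^4/2 - 10*y^3 - 66*y^2 + (C3*sin(sqrt(119)*y/72) + C4*cos(sqrt(119)*y/72))*exp(-5*y/72)


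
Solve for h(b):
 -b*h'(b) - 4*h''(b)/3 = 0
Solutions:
 h(b) = C1 + C2*erf(sqrt(6)*b/4)


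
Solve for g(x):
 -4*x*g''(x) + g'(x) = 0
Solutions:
 g(x) = C1 + C2*x^(5/4)


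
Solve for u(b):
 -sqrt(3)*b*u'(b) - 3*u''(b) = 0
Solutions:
 u(b) = C1 + C2*erf(sqrt(2)*3^(3/4)*b/6)


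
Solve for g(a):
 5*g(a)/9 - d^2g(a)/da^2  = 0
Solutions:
 g(a) = C1*exp(-sqrt(5)*a/3) + C2*exp(sqrt(5)*a/3)


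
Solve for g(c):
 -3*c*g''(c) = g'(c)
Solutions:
 g(c) = C1 + C2*c^(2/3)
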